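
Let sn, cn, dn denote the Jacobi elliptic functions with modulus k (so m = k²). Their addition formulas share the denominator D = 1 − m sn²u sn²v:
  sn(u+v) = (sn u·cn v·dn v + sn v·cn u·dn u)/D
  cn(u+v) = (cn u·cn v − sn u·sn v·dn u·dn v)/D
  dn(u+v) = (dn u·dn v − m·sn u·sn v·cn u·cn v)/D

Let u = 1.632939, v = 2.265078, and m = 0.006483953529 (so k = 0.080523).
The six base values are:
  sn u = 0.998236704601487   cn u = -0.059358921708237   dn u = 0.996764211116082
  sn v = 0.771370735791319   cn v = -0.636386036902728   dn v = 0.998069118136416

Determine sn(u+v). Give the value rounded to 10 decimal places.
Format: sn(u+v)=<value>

m = k² = 0.006483953529
D = 1 − m·sn²u·sn²v = 0.9961555582943742
sn(u+v) = (sn u·cn v·dn v + sn v·cn u·dn u)/D = -0.6796768564579988/0.9961555582943742 = -0.6822999187212759

sn(u+v)=-0.6822999187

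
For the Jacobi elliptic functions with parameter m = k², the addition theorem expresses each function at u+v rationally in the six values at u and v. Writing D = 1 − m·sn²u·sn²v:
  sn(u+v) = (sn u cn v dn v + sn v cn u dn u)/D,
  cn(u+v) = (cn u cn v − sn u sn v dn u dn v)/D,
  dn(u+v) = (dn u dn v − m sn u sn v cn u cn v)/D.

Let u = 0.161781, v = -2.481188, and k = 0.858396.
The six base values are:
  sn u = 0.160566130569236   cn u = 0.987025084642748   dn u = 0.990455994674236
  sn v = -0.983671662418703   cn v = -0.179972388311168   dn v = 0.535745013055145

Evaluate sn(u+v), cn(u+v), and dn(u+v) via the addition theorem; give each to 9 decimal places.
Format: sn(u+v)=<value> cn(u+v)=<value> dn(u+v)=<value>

sn(u+v)=-0.995421373 cn(u+v)=-0.095583943 dn(u+v)=0.519507772

m = k² = 0.736843692816
D = 1 − m·sn²u·sn²v = 0.9816183888599414
sn(u+v) = (sn u·cn v·dn v + sn v·cn u·dn u)/D = -0.9771239243969793/0.9816183888599414 = -0.9954213729958931
cn(u+v) = (cn u·cn v − sn u·sn v·dn u·dn v)/D = -0.09382695624943466/0.9816183888599414 = -0.09558394312315804
dn(u+v) = (dn u·dn v − m·sn u·sn v·cn u·cn v)/D = 0.5099583819738621/0.9816183888599414 = 0.5195077718196899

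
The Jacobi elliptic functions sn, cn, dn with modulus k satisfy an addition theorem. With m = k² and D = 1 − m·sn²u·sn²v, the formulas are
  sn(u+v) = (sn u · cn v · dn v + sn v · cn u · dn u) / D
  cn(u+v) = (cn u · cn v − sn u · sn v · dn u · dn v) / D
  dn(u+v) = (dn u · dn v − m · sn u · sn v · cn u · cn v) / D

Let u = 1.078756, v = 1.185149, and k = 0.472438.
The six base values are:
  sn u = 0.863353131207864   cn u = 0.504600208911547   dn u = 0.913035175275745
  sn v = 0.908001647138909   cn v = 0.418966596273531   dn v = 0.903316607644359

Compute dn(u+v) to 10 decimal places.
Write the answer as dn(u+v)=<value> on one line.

dn(u+v)=0.9129998487

m = k² = 0.223197663844
D = 1 − m·sn²u·sn²v = 0.8628360907655087
dn(u+v) = (dn u·dn v − m·sn u·sn v·cn u·cn v)/D = 0.7877692203104093/0.8628360907655087 = 0.9129998486867882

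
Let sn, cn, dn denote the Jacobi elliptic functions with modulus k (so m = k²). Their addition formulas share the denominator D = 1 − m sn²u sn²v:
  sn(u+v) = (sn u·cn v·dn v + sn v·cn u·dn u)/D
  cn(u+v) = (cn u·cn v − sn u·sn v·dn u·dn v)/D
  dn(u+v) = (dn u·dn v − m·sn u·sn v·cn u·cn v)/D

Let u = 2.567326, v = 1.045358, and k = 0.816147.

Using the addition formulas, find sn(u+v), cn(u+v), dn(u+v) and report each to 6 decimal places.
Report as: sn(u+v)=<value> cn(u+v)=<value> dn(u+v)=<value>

sn u = 0.9487712530069801, cn u = -0.3159637787271904, dn u = 0.6327736576756513
sn v = 0.8101604530613323, cn v = 0.5862081885264456, dn v = 0.7502008431799556
m = k² = 0.666095925609
D = 1 − m·sn²u·sn²v = 0.6064482102741543
sn(u+v) = (sn u·cn v·dn v + sn v·cn u·dn u)/D = 0.2552665523393236/0.6064482102741543 = 0.4209206128647431
cn(u+v) = (cn u·cn v − sn u·sn v·dn u·dn v)/D = -0.5501076431040748/0.6064482102741543 = -0.9070974796930973
dn(u+v) = (dn u·dn v − m·sn u·sn v·cn u·cn v)/D = 0.5695401185587545/0.6064482102741543 = 0.939140571131845

sn(u+v)=0.420921 cn(u+v)=-0.907097 dn(u+v)=0.939141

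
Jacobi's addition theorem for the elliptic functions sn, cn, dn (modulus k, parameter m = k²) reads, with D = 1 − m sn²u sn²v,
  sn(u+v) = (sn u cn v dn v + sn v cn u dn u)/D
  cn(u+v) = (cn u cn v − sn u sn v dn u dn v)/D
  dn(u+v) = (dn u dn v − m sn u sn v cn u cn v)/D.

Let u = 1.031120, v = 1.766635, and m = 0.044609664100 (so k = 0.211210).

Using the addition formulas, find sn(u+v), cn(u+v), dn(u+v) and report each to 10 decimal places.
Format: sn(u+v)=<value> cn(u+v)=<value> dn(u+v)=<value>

sn(u+v)=0.3703500148 cn(u+v)=-0.9288922793 dn(u+v)=0.9969359945

sn u = 0.8544754373620239, cn u = 0.5194917968023922, dn u = 0.983579800010707
sn v = 0.9849183416410848, cn v = -0.1730198263176083, dn v = 0.9781235937101619
m = k² = 0.0446096641
D = 1 − m·sn²u·sn²v = 0.9684042572195297
sn(u+v) = (sn u·cn v·dn v + sn v·cn u·dn u)/D = 0.3586485309655988/0.9684042572195297 = 0.3703500147710483
cn(u+v) = (cn u·cn v − sn u·sn v·dn u·dn v)/D = -0.8995432377807789/0.9684042572195297 = -0.9288922793085775
dn(u+v) = (dn u·dn v − m·sn u·sn v·cn u·cn v)/D = 0.9654370612488212/0.9684042572195297 = 0.9969359944996237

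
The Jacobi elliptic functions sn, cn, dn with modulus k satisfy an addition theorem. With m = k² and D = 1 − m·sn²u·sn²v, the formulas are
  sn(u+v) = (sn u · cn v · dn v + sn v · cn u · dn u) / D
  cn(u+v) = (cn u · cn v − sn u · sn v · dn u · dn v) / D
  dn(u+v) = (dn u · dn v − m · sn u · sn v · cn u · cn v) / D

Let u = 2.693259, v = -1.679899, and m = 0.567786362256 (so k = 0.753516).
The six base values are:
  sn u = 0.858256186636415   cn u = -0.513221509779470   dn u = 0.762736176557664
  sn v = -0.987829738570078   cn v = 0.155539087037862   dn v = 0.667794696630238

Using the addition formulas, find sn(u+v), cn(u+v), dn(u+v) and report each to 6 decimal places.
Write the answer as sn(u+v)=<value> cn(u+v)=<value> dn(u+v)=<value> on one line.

sn(u+v)=0.803930 cn(u+v)=0.594723 dn(u+v)=0.795636

m = k² = 0.567786362256
D = 1 − m·sn²u·sn²v = 0.5918845509364343
sn(u+v) = (sn u·cn v·dn v + sn v·cn u·dn u)/D = 0.4758340373544615/0.5918845509364343 = 0.8039304905012869
cn(u+v) = (cn u·cn v − sn u·sn v·dn u·dn v)/D = 0.3520075148802613/0.5918845509364343 = 0.5947232687917636
dn(u+v) = (dn u·dn v − m·sn u·sn v·cn u·cn v)/D = 0.4709248893474669/0.5918845509364343 = 0.7956363932838012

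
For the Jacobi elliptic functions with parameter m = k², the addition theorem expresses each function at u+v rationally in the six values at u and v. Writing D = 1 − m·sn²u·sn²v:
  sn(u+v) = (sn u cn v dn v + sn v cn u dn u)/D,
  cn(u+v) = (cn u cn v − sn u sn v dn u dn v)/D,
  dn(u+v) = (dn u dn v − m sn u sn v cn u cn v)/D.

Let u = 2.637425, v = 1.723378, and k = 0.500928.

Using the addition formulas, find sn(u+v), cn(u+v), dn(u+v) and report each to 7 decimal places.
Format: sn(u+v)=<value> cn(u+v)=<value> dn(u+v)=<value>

sn u = 0.6595614988994142, cn u = -0.7516506031192671, dn u = 0.9438435160697003
sn v = 0.9994838003165433, cn v = -0.03212682531468384, dn v = 0.8656385681971385
m = k² = 0.250928861184
D = 1 − m·sn²u·sn²v = 0.8909532498531479
sn(u+v) = (sn u·cn v·dn v + sn v·cn u·dn u)/D = -0.7274168848896101/0.8909532498531479 = -0.8164478719949753
cn(u+v) = (cn u·cn v − sn u·sn v·dn u·dn v)/D = -0.5144534663129227/0.8909532498531479 = -0.5774191478595739
dn(u+v) = (dn u·dn v − m·sn u·sn v·cn u·cn v)/D = 0.8130328216341087/0.8909532498531479 = 0.9125426297823343

sn(u+v)=-0.8164479 cn(u+v)=-0.5774191 dn(u+v)=0.9125426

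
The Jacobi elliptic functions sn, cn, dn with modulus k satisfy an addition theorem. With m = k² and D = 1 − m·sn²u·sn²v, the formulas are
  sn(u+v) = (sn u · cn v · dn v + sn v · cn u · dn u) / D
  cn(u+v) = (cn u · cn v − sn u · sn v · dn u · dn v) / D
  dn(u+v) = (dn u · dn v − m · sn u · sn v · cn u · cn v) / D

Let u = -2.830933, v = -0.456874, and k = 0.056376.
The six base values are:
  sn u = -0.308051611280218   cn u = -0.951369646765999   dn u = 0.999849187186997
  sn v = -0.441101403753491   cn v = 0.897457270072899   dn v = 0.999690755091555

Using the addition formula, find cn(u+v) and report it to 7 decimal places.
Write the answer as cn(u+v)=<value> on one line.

cn(u+v)=-0.9896912

m = k² = 0.003178253376
D = 1 − m·sn²u·sn²v = 0.9999413169921095
cn(u+v) = (cn u·cn v − sn u·sn v·dn u·dn v)/D = -0.9896330969558764/0.9999413169921095 = -0.9896911750109088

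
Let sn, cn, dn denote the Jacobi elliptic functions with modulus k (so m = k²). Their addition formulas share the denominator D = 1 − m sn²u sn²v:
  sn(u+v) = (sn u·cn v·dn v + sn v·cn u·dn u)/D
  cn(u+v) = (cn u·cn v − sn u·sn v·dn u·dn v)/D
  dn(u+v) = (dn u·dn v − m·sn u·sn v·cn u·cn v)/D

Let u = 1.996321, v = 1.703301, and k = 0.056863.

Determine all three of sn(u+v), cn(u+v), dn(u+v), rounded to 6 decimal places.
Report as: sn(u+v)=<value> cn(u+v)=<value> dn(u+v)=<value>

sn(u+v)=-0.527282 cn(u+v)=-0.849690 dn(u+v)=0.999550

sn u = 0.911612706327473, cn u = -0.4110502082012616, dn u = 0.9986555572251084
sn v = 0.9914289575724317, cn v = -0.1306469367679219, dn v = 0.9984096298247435
m = k² = 0.003233400769
D = 1 − m·sn²u·sn²v = 0.9973587866958911
sn(u+v) = (sn u·cn v·dn v + sn v·cn u·dn u)/D = -0.5258891780440608/0.9973587866958911 = -0.5272818418597959
cn(u+v) = (cn u·cn v − sn u·sn v·dn u·dn v)/D = -0.8474462353539852/0.9973587866958911 = -0.8496904490724496
dn(u+v) = (dn u·dn v − m·sn u·sn v·cn u·cn v)/D = 0.9969103881160413/0.9973587866958911 = 0.99955041396754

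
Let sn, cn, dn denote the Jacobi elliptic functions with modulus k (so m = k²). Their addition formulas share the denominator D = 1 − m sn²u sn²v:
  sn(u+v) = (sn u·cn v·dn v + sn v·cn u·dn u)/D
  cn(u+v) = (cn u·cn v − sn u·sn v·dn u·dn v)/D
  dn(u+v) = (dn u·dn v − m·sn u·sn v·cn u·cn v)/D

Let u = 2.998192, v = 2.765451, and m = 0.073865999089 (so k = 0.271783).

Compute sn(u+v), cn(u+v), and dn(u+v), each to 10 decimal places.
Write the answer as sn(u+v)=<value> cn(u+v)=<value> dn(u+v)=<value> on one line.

sn u = 0.2024439062925927, cn u = -0.9792938602916879, dn u = 0.99848520781563
sn v = 0.4220552179891152, cn v = -0.9065701257862849, dn v = 0.9933993178693365
m = k² = 0.073865999089
D = 1 − m·sn²u·sn²v = 0.9994607470350069
sn(u+v) = (sn u·cn v·dn v + sn v·cn u·dn u)/D = -0.5950081727646434/0.9994607470350069 = -0.5953292058040202
cn(u+v) = (cn u·cn v − sn u·sn v·dn u·dn v)/D = 0.803048603265739/0.9994607470350069 = 0.8034818832536018
dn(u+v) = (dn u·dn v − m·sn u·sn v·cn u·cn v)/D = 0.9862913647299871/0.9994607470350069 = 0.9868235122348847

sn(u+v)=-0.5953292058 cn(u+v)=0.8034818833 dn(u+v)=0.9868235122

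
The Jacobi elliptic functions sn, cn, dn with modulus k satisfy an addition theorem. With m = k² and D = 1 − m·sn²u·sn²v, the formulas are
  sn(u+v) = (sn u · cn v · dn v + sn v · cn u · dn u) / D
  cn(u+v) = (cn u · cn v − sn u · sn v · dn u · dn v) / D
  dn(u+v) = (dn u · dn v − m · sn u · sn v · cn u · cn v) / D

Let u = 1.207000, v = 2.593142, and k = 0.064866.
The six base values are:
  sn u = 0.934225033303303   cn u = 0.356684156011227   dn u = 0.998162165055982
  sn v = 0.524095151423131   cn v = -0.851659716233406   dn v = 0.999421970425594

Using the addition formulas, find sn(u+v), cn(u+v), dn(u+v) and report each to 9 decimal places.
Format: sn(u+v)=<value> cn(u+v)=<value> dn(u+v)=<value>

m = k² = 0.004207597956
D = 1 − m·sn²u·sn²v = 0.9989913104535307
sn(u+v) = (sn u·cn v·dn v + sn v·cn u·dn u)/D = -0.6085890438155758/0.9989913104535307 = -0.6092035410591142
cn(u+v) = (cn u·cn v − sn u·sn v·dn u·dn v)/D = -0.7922139951485998/0.9989913104535307 = -0.7930138999797142
dn(u+v) = (dn u·dn v − m·sn u·sn v·cn u·cn v)/D = 0.9982110125640351/0.9989913104535307 = 0.9992189142374609

sn(u+v)=-0.609203541 cn(u+v)=-0.793013900 dn(u+v)=0.999218914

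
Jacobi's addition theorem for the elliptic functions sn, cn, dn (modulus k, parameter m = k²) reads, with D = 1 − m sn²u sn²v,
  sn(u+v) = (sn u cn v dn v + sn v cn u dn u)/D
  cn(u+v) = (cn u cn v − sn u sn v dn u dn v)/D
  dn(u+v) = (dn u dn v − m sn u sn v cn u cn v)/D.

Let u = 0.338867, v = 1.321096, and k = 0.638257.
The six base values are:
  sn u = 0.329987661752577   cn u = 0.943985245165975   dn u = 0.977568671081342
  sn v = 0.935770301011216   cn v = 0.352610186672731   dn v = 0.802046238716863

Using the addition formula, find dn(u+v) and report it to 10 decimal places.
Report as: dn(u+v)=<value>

m = k² = 0.407371998049
D = 1 − m·sn²u·sn²v = 0.9611558974267965
dn(u+v) = (dn u·dn v − m·sn u·sn v·cn u·cn v)/D = 0.7421838071387509/0.9611558974267965 = 0.7721783834711133

dn(u+v)=0.7721783835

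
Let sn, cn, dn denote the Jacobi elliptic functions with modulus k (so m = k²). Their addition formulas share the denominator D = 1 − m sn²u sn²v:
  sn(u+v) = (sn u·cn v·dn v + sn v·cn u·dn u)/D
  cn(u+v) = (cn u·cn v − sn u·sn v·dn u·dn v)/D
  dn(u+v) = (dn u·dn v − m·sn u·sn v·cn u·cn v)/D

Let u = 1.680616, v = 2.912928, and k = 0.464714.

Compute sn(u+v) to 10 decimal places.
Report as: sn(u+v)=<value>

sn(u+v)=-0.9341432845

sn u = 0.9999352131273843, cn u = -0.01138286202554414, dn u = 0.8854766399669632
sn v = 0.4077388470692668, cn v = -0.9130985886478114, dn v = 0.9818842041735651
m = k² = 0.215959101796
D = 1 − m·sn²u·sn²v = 0.9641012423941043
sn(u+v) = (sn u·cn v·dn v + sn v·cn u·dn u)/D = -0.9006087011243747/0.9641012423941043 = -0.9341432844624681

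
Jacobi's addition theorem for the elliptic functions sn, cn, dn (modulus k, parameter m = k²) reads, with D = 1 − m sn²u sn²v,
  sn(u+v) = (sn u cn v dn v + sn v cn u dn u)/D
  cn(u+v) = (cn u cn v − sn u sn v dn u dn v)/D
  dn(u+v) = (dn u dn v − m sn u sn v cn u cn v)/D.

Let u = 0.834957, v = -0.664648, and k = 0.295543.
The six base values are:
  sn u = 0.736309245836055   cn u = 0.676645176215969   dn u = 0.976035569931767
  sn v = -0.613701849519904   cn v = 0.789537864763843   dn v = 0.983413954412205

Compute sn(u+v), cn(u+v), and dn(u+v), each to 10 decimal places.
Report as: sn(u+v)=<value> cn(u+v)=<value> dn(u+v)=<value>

sn(u+v)=0.1694164331 cn(u+v)=0.9855445562 dn(u+v)=0.9987457189

m = k² = 0.087345664849
D = 1 − m·sn²u·sn²v = 0.9821648516108101
sn(u+v) = (sn u·cn v·dn v + sn v·cn u·dn u)/D = 0.1663948658648502/0.9821648516108101 = 0.1694164330885518
cn(u+v) = (cn u·cn v − sn u·sn v·dn u·dn v)/D = 0.9679672227681592/0.9821648516108101 = 0.9855445561716387
dn(u+v) = (dn u·dn v − m·sn u·sn v·cn u·cn v)/D = 0.9809329408066166/0.9821648516108101 = 0.99874571890638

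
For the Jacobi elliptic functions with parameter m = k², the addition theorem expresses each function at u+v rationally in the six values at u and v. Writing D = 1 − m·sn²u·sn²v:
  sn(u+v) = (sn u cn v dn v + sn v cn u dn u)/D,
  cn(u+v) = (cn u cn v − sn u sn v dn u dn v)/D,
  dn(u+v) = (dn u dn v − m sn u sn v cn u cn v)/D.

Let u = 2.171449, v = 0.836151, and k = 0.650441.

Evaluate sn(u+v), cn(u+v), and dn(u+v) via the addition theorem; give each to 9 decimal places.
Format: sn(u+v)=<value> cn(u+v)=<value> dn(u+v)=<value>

sn(u+v)=0.537386492 cn(u+v)=-0.843336088 dn(u+v)=0.936922111

sn u = 0.9583475273361536, cn u = -0.2856046513078529, dn u = 0.7819441268991316
sn v = 0.7177562149152674, cn v = 0.6962944893868603, dn v = 0.8843322578660595
m = k² = 0.423073494481
D = 1 − m·sn²u·sn²v = 0.7998222542291478
sn(u+v) = (sn u·cn v·dn v + sn v·cn u·dn u)/D = 0.4298136755301299/0.7998222542291478 = 0.5373864921330245
cn(u+v) = (cn u·cn v − sn u·sn v·dn u·dn v)/D = -0.6745189713325162/0.7998222542291478 = -0.8433360884445553
dn(u+v) = (dn u·dn v − m·sn u·sn v·cn u·cn v)/D = 0.7493711546591796/0.7998222542291478 = 0.9369221107524797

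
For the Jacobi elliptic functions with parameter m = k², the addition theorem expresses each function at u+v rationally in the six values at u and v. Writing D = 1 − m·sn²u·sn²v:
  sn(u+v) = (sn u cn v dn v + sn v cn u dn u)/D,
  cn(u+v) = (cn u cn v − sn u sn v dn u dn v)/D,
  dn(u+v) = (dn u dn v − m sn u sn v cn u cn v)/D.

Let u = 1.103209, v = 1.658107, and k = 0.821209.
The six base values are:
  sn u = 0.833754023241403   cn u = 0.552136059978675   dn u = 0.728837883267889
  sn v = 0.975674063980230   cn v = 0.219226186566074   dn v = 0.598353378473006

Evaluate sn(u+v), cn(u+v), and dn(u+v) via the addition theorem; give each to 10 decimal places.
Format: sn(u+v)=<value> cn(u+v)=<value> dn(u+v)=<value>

m = k² = 0.674384221681
D = 1 − m·sn²u·sn²v = 0.5537350207889106
sn(u+v) = (sn u·cn v·dn v + sn v·cn u·dn u)/D = 0.5019959489306708/0.5537350207889106 = 0.9065634826843229
cn(u+v) = (cn u·cn v − sn u·sn v·dn u·dn v)/D = -0.2337146561627889/0.5537350207889106 = -0.4220694870080889
dn(u+v) = (dn u·dn v − m·sn u·sn v·cn u·cn v)/D = 0.3696994654333093/0.5537350207889106 = 0.6676468916605555

sn(u+v)=0.9065634827 cn(u+v)=-0.4220694870 dn(u+v)=0.6676468917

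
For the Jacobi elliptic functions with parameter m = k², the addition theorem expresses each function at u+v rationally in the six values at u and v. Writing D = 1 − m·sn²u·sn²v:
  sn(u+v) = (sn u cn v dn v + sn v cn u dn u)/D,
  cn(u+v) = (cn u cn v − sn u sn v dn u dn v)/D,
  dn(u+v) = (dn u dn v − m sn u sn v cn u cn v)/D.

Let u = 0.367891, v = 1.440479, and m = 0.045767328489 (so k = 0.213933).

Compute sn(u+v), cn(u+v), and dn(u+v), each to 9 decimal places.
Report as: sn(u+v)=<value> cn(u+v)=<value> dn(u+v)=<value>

sn u = 0.3593034989351946, cn u = 0.9332207646923244, dn u = 0.9970413649696008
sn v = 0.9894555259954787, cn v = 0.1448370190145137, dn v = 0.9773396378122309
m = k² = 0.045767328489
D = 1 − m·sn²u·sn²v = 0.9942154309146395
sn(u+v) = (sn u·cn v·dn v + sn v·cn u·dn u)/D = 0.971509689188487/0.9942154309146395 = 0.9771621511594684
cn(u+v) = (cn u·cn v − sn u·sn v·dn u·dn v)/D = -0.2112658204293155/0.9942154309146395 = -0.212495012509471
dn(u+v) = (dn u·dn v − m·sn u·sn v·cn u·cn v)/D = 0.9722487830626483/0.9942154309146395 = 0.977905545248093

sn(u+v)=0.977162151 cn(u+v)=-0.212495013 dn(u+v)=0.977905545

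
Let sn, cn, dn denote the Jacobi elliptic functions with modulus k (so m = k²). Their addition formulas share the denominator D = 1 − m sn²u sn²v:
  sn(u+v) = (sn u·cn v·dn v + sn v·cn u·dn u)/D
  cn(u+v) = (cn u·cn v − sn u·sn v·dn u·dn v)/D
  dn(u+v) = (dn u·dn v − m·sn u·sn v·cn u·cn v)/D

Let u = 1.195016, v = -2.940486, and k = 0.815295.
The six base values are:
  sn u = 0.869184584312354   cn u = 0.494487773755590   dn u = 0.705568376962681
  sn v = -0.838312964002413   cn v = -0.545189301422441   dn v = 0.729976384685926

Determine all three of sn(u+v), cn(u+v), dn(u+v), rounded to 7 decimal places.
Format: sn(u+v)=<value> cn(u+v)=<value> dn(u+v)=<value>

m = k² = 0.664705937025
D = 1 − m·sn²u·sn²v = 0.6470883844332332
sn(u+v) = (sn u·cn v·dn v + sn v·cn u·dn u)/D = -0.6383971568148645/0.6470883844332332 = -0.9865687163802498
cn(u+v) = (cn u·cn v − sn u·sn v·dn u·dn v)/D = 0.1056997986710906/0.6470883844332332 = 0.1633467718071777
dn(u+v) = (dn u·dn v − m·sn u·sn v·cn u·cn v)/D = 0.3844760780215268/0.6470883844332332 = 0.5941631580333167

sn(u+v)=-0.9865687 cn(u+v)=0.1633468 dn(u+v)=0.5941632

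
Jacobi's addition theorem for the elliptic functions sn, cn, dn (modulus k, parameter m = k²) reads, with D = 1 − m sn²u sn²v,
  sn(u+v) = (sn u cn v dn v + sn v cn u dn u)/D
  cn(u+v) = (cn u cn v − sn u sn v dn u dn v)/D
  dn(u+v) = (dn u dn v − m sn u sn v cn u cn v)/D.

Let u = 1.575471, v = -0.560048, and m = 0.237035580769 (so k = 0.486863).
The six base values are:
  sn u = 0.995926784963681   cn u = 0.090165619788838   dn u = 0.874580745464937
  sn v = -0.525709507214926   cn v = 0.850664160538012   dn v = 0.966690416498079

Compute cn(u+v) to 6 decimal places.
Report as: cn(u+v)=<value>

m = k² = 0.237035580769
D = 1 − m·sn²u·sn²v = 0.9350229441638788
cn(u+v) = (cn u·cn v − sn u·sn v·dn u·dn v)/D = 0.5193507633516031/0.9350229441638788 = 0.5554417317705714

cn(u+v)=0.555442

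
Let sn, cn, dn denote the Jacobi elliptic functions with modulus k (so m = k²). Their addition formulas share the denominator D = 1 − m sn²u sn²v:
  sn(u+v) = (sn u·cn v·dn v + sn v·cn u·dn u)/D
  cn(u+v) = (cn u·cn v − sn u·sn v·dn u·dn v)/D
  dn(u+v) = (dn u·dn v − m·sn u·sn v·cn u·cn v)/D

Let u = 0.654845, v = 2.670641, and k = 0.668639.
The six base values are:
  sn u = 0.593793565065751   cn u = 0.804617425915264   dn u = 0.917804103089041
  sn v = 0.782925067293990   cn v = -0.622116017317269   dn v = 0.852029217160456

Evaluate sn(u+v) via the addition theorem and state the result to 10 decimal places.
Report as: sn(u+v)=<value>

m = k² = 0.447078112321
D = 1 − m·sn²u·sn²v = 0.9033738270561575
sn(u+v) = (sn u·cn v·dn v + sn v·cn u·dn u)/D = 0.2634285988922243/0.9033738270561575 = 0.2916053033666742

sn(u+v)=0.2916053034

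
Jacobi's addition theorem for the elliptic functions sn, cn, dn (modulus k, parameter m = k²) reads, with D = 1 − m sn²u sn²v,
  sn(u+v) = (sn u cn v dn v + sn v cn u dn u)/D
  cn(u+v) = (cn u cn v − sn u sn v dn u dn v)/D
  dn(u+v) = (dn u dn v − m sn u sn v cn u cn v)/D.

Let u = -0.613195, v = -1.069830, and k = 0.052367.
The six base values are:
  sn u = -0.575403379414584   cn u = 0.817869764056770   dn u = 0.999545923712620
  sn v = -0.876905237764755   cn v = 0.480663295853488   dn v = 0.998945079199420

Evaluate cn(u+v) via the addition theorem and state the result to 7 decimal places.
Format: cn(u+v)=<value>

m = k² = 0.002742302689
D = 1 − m·sn²u·sn²v = 0.9993018230057056
cn(u+v) = (cn u·cn v − sn u·sn v·dn u·dn v)/D = -0.1106931015094854/0.9993018230057056 = -0.1107704388815604

cn(u+v)=-0.1107704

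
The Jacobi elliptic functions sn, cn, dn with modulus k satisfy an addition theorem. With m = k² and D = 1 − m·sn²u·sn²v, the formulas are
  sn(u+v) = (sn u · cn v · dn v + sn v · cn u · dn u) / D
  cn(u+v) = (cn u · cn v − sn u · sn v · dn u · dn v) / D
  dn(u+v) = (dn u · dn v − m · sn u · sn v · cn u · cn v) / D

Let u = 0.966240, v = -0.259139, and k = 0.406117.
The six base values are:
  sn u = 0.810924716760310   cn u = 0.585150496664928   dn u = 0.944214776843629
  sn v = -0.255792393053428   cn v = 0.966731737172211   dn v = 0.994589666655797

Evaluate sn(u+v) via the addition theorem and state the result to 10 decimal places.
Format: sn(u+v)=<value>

sn(u+v)=0.6429405383

m = k² = 0.164931017689
D = 1 − m·sn²u·sn²v = 0.9929035905711305
sn(u+v) = (sn u·cn v·dn v + sn v·cn u·dn u)/D = 0.6383779689592467/0.9929035905711305 = 0.6429405382571371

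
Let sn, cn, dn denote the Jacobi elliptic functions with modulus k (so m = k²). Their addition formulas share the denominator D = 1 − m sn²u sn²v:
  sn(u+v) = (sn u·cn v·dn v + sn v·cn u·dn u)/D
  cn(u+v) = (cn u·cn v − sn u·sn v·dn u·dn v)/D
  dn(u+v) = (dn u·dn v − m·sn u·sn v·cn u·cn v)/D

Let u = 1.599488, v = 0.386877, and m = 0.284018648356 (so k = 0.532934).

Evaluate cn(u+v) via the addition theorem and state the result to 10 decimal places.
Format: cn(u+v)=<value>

sn u = 0.9960387566796319, cn u = 0.08892016189871096, dn u = 0.8474827602537328
sn v = 0.3748377963094939, cn v = 0.9270904089989511, dn v = 0.9798440803296707
m = k² = 0.284018648356
D = 1 − m·sn²u·sn²v = 0.9604099469912869
cn(u+v) = (cn u·cn v − sn u·sn v·dn u·dn v)/D = -0.2275956397683012/0.9604099469912869 = -0.2369775953292641

cn(u+v)=-0.2369775953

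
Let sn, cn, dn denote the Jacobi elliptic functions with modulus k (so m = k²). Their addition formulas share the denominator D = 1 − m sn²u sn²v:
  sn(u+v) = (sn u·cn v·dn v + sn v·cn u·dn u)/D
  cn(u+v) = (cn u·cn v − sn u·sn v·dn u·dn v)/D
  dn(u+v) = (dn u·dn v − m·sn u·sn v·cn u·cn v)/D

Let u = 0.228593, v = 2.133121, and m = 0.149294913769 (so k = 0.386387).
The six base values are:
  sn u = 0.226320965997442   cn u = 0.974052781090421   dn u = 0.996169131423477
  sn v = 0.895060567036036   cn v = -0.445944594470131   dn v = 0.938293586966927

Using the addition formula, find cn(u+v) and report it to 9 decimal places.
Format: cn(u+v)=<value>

cn(u+v)=-0.627561117

m = k² = 0.149294913769
D = 1 − m·sn²u·sn²v = 0.9938736833984712
cn(u+v) = (cn u·cn v − sn u·sn v·dn u·dn v)/D = -0.6237164793471262/0.9938736833984712 = -0.627561117439369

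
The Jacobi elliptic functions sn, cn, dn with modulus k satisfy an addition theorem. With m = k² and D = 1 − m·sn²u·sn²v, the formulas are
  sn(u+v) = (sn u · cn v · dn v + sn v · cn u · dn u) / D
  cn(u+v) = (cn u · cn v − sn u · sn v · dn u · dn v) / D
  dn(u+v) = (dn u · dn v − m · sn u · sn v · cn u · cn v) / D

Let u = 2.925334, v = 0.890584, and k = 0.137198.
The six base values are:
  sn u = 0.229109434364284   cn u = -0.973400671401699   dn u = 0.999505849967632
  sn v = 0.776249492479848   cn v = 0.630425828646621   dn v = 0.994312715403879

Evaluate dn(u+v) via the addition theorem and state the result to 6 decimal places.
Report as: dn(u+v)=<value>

m = k² = 0.018823291204
D = 1 − m·sn²u·sn²v = 0.9994046338131937
dn(u+v) = (dn u·dn v − m·sn u·sn v·cn u·cn v)/D = 0.9958756834849791/0.9994046338131937 = 0.9964689474024651

dn(u+v)=0.996469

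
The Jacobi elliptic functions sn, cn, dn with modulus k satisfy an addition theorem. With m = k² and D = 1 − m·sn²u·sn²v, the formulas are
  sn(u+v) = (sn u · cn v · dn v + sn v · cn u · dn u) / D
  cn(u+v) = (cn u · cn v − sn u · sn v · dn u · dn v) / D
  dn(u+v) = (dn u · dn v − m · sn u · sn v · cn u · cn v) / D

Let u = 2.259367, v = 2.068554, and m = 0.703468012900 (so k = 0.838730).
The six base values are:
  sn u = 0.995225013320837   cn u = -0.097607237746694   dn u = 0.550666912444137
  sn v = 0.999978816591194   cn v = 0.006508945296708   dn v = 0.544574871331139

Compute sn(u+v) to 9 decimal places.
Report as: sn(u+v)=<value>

m = k² = 0.7034680129
D = 1 − m·sn²u·sn²v = 0.3032635679040815
sn(u+v) = (sn u·cn v·dn v + sn v·cn u·dn u)/D = -0.05022025506227134/0.3032635679040815 = -0.165599367604075

sn(u+v)=-0.165599368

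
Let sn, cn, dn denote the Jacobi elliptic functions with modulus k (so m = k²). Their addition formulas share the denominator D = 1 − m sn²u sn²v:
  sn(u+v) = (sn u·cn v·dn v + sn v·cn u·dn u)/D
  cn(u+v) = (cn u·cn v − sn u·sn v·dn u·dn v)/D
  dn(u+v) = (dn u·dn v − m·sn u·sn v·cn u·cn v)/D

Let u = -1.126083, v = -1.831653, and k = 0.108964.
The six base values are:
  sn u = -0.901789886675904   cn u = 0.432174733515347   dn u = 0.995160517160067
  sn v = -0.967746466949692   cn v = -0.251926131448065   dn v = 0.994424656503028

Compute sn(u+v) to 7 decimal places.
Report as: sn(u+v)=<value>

m = k² = 0.011873153296
D = 1 − m·sn²u·sn²v = 0.99095726122857
sn(u+v) = (sn u·cn v·dn v + sn v·cn u·dn u)/D = -0.1902937213403924/0.99095726122857 = -0.1920302002777293

sn(u+v)=-0.1920302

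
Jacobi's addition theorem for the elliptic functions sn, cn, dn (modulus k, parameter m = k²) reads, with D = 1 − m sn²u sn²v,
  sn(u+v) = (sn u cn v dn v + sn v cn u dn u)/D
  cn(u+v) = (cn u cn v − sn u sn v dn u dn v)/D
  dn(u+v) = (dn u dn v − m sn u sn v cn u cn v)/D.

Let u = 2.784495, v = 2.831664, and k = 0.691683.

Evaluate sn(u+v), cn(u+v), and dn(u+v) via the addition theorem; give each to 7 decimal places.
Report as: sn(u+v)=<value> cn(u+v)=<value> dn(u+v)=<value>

sn u = 0.7450807571411634, cn u = -0.6669742613759175, dn u = 0.8569739707125173
sn v = 0.7173339136638734, cn v = -0.6967295431569344, dn v = 0.8682267214662876
m = k² = 0.478425372489
D = 1 − m·sn²u·sn²v = 0.8633330112966824
sn(u+v) = (sn u·cn v·dn v + sn v·cn u·dn u)/D = -0.8607270786691343/0.8633330112966824 = -0.9969815440931256
cn(u+v) = (cn u·cn v − sn u·sn v·dn u·dn v)/D = 0.0670282361419085/0.8633330112966824 = 0.07763891252256819
dn(u+v) = (dn u·dn v − m·sn u·sn v·cn u·cn v)/D = 0.6252214991715925/0.8633330112966824 = 0.7241950568211698

sn(u+v)=-0.9969815 cn(u+v)=0.0776389 dn(u+v)=0.7241951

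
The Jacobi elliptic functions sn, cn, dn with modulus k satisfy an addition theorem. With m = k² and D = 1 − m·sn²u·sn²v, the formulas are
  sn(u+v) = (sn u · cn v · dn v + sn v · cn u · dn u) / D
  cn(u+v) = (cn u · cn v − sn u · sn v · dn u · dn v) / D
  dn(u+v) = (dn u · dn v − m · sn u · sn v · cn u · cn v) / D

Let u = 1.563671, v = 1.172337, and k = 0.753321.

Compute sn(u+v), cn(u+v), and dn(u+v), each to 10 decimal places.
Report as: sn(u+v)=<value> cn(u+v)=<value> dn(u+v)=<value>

sn(u+v)=0.8407264104 cn(u+v)=-0.5414601581 dn(u+v)=0.7738762314

sn u = 0.9726650000831764, cn u = 0.2322128282700903, dn u = 0.6805205770213548
sn v = 0.8709323497401171, cn v = 0.4914029326084231, dn v = 0.7546812405448956
m = k² = 0.567492529041
D = 1 − m·sn²u·sn²v = 0.5927551787415435
sn(u+v) = (sn u·cn v·dn v + sn v·cn u·dn u)/D = 0.498344933682703/0.5927551787415435 = 0.8407264104224624
cn(u+v) = (cn u·cn v − sn u·sn v·dn u·dn v)/D = -0.3209533128006339/0.5927551787415435 = -0.5414601581078346
dn(u+v) = (dn u·dn v − m·sn u·sn v·cn u·cn v)/D = 0.4587191438494859/0.5927551787415435 = 0.7738762313698811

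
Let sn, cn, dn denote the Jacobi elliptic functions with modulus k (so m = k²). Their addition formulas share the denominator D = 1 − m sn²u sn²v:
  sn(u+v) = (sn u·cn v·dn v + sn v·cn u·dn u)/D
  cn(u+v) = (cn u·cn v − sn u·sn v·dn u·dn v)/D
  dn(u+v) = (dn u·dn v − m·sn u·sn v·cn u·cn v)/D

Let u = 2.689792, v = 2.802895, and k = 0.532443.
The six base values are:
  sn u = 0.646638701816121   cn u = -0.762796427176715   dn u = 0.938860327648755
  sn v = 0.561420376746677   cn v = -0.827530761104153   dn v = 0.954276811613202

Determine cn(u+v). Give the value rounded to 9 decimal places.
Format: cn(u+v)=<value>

m = k² = 0.283495548249
D = 1 − m·sn²u·sn²v = 0.9626366357388754
cn(u+v) = (cn u·cn v − sn u·sn v·dn u·dn v)/D = 0.3059815773979315/0.9626366357388754 = 0.3178578147122711

cn(u+v)=0.317857815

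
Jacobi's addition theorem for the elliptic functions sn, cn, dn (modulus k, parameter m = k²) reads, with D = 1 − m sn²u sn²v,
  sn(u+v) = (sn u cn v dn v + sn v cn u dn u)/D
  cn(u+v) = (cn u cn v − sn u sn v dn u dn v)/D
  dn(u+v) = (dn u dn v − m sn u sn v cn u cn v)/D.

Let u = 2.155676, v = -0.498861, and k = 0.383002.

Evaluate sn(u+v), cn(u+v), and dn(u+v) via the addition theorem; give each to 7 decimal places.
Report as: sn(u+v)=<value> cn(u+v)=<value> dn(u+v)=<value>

sn(u+v)=0.9997721 cn(u+v)=-0.0213504 dn(u+v)=0.9237837

sn u = 0.8845611320727993, cn u = -0.4664242742676326, dn u = 0.94086249179688
sn v = -0.4758916108319501, cn v = 0.879503936739212, dn v = 0.9832489922588928
m = k² = 0.146690532004
D = 1 − m·sn²u·sn²v = 0.9740059538045809
sn(u+v) = (sn u·cn v·dn v + sn v·cn u·dn u)/D = 0.973783933052166/0.9740059538045809 = 0.999772054008964
cn(u+v) = (cn u·cn v − sn u·sn v·dn u·dn v)/D = -0.02079542681038551/0.9740059538045809 = -0.0213504103636699
dn(u+v) = (dn u·dn v − m·sn u·sn v·cn u·cn v)/D = 0.8997708296402108/0.9740059538045809 = 0.9237837059677109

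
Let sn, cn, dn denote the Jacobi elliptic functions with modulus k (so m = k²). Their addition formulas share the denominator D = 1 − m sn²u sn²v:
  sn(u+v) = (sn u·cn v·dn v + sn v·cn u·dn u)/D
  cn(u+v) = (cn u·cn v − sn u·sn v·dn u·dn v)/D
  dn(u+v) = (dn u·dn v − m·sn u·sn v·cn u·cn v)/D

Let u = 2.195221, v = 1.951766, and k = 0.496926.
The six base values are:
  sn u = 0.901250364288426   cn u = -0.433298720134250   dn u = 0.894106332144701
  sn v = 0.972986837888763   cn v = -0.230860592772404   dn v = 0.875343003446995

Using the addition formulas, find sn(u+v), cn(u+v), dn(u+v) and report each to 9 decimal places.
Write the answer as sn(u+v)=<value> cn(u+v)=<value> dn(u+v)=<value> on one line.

m = k² = 0.246935449476
D = 1 − m·sn²u·sn²v = 0.8101160409982168
sn(u+v) = (sn u·cn v·dn v + sn v·cn u·dn u)/D = -0.559076482249361/0.8101160409982168 = -0.6901190125311833
cn(u+v) = (cn u·cn v − sn u·sn v·dn u·dn v)/D = -0.5862776534017858/0.8101160409982168 = -0.7236958950712547
dn(u+v) = (dn u·dn v − m·sn u·sn v·cn u·cn v)/D = 0.7609889930233924/0.8101160409982168 = 0.9393580110890156

sn(u+v)=-0.690119013 cn(u+v)=-0.723695895 dn(u+v)=0.939358011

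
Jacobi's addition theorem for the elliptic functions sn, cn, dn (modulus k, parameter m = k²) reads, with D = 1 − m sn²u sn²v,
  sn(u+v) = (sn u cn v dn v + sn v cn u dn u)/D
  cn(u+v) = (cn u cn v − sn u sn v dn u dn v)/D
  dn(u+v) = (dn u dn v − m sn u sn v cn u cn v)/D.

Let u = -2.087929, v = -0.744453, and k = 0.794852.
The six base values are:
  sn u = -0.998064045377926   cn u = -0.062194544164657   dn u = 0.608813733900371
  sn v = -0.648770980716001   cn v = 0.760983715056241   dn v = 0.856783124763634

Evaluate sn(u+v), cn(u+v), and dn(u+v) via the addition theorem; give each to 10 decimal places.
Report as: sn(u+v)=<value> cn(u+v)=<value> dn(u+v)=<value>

sn(u+v)=-0.8518093469 cn(u+v)=-0.5238519223 dn(u+v)=0.7359256461

m = k² = 0.631789701904
D = 1 − m·sn²u·sn²v = 0.7351059546945086
sn(u+v) = (sn u·cn v·dn v + sn v·cn u·dn u)/D = -0.6261701231817616/0.7351059546945086 = -0.8518093469151424
cn(u+v) = (cn u·cn v − sn u·sn v·dn u·dn v)/D = -0.3850866674683277/0.7351059546945086 = -0.523851922310111
dn(u+v) = (dn u·dn v − m·sn u·sn v·cn u·cn v)/D = 0.5409833246614786/0.7351059546945086 = 0.7359256461013129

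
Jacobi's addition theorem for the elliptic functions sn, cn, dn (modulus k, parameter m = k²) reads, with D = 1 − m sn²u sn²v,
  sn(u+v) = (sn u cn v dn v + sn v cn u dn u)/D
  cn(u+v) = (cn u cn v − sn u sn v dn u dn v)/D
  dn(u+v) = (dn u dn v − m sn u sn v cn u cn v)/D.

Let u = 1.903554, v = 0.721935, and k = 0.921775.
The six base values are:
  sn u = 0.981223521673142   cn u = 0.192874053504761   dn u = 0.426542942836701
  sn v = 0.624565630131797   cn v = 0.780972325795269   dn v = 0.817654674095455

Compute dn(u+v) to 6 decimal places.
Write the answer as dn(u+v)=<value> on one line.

dn(u+v)=0.397026

m = k² = 0.849669150625
D = 1 − m·sn²u·sn²v = 0.6808888978394793
dn(u+v) = (dn u·dn v − m·sn u·sn v·cn u·cn v)/D = 0.2703306555772767/0.6808888978394793 = 0.3970260881548514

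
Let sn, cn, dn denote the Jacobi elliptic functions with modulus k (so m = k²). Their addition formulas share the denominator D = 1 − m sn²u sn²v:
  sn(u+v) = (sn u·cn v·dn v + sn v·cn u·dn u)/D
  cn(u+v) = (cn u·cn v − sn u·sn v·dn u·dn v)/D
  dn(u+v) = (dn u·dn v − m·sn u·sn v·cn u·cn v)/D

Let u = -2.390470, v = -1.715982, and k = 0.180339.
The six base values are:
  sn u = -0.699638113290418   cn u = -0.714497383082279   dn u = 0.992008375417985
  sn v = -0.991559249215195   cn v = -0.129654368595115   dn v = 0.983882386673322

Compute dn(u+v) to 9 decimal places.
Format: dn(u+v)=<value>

dn(u+v)=0.989415615

m = k² = 0.032522154921
D = 1 − m·sn²u·sn²v = 0.9843482257935021
dn(u+v) = (dn u·dn v − m·sn u·sn v·cn u·cn v)/D = 0.9739295056600675/0.9843482257935021 = 0.9894156154697837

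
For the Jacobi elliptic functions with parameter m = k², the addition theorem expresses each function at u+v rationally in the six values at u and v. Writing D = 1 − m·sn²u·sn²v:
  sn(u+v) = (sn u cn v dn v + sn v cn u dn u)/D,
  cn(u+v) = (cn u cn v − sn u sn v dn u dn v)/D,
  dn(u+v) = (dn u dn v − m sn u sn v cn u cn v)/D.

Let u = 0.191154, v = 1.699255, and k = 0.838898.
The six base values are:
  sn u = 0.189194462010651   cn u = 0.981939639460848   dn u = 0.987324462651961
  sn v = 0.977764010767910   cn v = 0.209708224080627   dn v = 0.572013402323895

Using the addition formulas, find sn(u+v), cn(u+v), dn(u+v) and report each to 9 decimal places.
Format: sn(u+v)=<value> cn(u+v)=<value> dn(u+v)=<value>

m = k² = 0.703749854404
D = 1 − m·sn²u·sn²v = 0.9759174065952678
sn(u+v) = (sn u·cn v·dn v + sn v·cn u·dn u)/D = 0.9706303851373254/0.9759174065952678 = 0.9945825113660105
cn(u+v) = (cn u·cn v − sn u·sn v·dn u·dn v)/D = 0.1014467345152154/0.9759174065952678 = 0.1039501230633213
dn(u+v) = (dn u·dn v − m·sn u·sn v·cn u·cn v)/D = 0.5379550333779502/0.9759174065952678 = 0.5512300833476687

sn(u+v)=0.994582511 cn(u+v)=0.103950123 dn(u+v)=0.551230083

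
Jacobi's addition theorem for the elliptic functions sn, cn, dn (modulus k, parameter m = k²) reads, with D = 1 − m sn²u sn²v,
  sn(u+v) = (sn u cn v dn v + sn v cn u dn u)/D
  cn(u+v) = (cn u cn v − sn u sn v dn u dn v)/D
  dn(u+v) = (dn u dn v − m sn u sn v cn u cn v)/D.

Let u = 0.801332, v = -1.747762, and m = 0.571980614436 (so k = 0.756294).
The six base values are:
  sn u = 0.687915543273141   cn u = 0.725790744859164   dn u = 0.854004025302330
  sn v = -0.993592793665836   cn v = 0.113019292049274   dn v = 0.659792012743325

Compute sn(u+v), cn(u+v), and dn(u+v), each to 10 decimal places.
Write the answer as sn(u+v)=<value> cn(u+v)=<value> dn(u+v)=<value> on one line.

m = k² = 0.571980614436
D = 1 − m·sn²u·sn²v = 0.7327803316925913
sn(u+v) = (sn u·cn v·dn v + sn v·cn u·dn u)/D = -0.5645595206156815/0.7327803316925913 = -0.7704348714049818
cn(u+v) = (cn u·cn v − sn u·sn v·dn u·dn v)/D = 0.4671611736838754/0.7327803316925913 = 0.637518712606296
dn(u+v) = (dn u·dn v − m·sn u·sn v·cn u·cn v)/D = 0.595534289945712/0.7327803316925913 = 0.8127050688848791

sn(u+v)=-0.7704348714 cn(u+v)=0.6375187126 dn(u+v)=0.8127050689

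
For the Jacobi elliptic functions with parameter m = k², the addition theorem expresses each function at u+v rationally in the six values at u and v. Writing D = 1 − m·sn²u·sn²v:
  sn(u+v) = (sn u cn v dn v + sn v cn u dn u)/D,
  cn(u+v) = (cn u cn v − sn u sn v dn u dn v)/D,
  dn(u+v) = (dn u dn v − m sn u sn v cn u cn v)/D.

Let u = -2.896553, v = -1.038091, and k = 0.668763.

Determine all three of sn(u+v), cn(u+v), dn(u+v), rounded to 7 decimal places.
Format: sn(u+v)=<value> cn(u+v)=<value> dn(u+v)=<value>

sn(u+v)=0.3039870 cn(u+v)=-0.9526762 dn(u+v)=0.9791175

sn u = -0.6453147454412298, cn u = -0.7639168013050379, dn u = 0.902082978784124
sn v = -0.8256299431119931, cn v = 0.564212014261383, dn v = 0.8337442898344817
m = k² = 0.447243950169
D = 1 − m·sn²u·sn²v = 0.8730424530250961
sn(u+v) = (sn u·cn v·dn v + sn v·cn u·dn u)/D = 0.2653935170527026/0.8730424530250961 = 0.3039869551968668
cn(u+v) = (cn u·cn v − sn u·sn v·dn u·dn v)/D = -0.831726761557228/0.8730424530250961 = -0.9526761942392274
dn(u+v) = (dn u·dn v − m·sn u·sn v·cn u·cn v)/D = 0.8548111312570802/0.8730424530250961 = 0.9791174854042386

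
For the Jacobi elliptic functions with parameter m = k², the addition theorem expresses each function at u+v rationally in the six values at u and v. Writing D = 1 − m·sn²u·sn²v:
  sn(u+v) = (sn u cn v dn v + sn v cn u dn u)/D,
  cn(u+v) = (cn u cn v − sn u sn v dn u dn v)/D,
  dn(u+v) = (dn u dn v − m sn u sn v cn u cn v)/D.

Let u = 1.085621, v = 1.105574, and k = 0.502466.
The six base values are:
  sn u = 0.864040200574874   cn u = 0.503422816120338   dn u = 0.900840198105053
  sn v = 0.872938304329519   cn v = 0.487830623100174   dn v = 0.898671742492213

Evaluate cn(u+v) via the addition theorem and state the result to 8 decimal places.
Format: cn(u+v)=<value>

cn(u+v)=-0.42625127

m = k² = 0.252472081156
D = 1 − m·sn²u·sn²v = 0.8563689420430055
cn(u+v) = (cn u·cn v − sn u·sn v·dn u·dn v)/D = -0.3650283515201237/0.8563689420430055 = -0.4262512727858742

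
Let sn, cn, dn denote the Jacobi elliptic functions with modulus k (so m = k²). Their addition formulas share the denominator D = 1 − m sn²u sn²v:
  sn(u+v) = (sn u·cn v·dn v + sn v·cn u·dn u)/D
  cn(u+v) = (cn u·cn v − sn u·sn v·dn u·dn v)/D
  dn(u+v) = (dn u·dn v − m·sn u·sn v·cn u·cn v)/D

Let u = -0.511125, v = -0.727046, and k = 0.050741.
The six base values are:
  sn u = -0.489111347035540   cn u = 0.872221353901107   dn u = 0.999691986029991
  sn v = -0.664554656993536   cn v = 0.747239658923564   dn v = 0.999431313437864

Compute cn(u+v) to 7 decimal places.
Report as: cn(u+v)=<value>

m = k² = 0.002574649081
D = 1 − m·sn²u·sn²v = 0.9997279836980794
cn(u+v) = (cn u·cn v − sn u·sn v·dn u·dn v)/D = 0.3270020704123118/0.9997279836980794 = 0.3270910445086304

cn(u+v)=0.3270910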